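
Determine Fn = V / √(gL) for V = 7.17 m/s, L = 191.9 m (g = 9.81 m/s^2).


Formula: Fn = V / sqrt(g * L)
Step 1 — g * L = 9.81 * 191.9 = 1882.539
Step 2 — sqrt(g * L) = sqrt(1882.539) = 43.388236
Step 3 — Fn = 7.17 / 43.388236 ≈ 0.16525 (5 s.f.)

0.16525


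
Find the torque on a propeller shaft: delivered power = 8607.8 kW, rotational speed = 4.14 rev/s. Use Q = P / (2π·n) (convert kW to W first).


Formula: Q = P_W / (2 * pi * n)
Step 1 — P_W = 8607.8 kW * 1000 = 8607800.0 W
Step 2 — 2 * pi * n = 2 * pi * 4.14 = 26.012387
Step 3 — Q = 8607800.0 / 26.012387 ≈ 330910 N·m (5 s.f.)

330910 N·m


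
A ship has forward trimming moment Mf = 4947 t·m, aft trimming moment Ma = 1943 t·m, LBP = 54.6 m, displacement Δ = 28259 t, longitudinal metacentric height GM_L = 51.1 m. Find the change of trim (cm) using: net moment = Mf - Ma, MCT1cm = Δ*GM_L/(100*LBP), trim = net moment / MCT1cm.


Formula: net trimming moment = Mf - Ma; MCT1cm = Δ*GM_L/(100*LBP); trim = net moment / MCT1cm
Step 1 — net trimming moment = 4947 - 1943 = 3004 t·m
Step 2 — MCT1cm = 28259 * 51.1 / (100 * 54.6) = 264.4753 t·m/cm
Step 3 — trim = 3004 / 264.4753 ≈ 11.358 cm (5 s.f.)

11.358 cm


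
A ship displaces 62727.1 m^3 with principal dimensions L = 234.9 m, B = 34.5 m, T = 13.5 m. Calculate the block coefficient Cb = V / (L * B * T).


Formula: Cb = V / (L * B * T)
Step 1 — L * B * T = 234.9 * 34.5 * 13.5 = 109404.675 m^3
Step 2 — Cb = 62727.1 / 109404.675 ≈ 0.57335 (5 s.f.)

0.57335


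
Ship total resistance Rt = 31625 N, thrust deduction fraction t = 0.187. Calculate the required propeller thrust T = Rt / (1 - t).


Formula: T = Rt / (1 - t)
Step 1 — (1 - t) = 1 - 0.187 = 0.813
Step 2 — T = 31625 / 0.813 ≈ 38899 N (5 s.f.)

38899 N


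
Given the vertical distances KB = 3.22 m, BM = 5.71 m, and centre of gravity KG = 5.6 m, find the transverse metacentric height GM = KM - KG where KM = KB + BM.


Formula: GM = KB + BM - KG
Step 1 — KM = KB + BM = 3.22 + 5.71 = 8.93 m
Step 2 — GM = KM - KG = 8.93 - 5.6 = 3.33 m

3.33 m


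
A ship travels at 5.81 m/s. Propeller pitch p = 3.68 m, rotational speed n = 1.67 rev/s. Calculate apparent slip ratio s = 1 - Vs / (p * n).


Formula: s = 1 - Vs / (p * n)
Step 1 — p * n = 3.68 * 1.67 = 6.1456
Step 2 — Vs / (p*n) = 5.81 / 6.1456 = 0.945392 (6 d.p.)
Step 3 — s = 1 - 0.945392 = 0.054608

0.054608


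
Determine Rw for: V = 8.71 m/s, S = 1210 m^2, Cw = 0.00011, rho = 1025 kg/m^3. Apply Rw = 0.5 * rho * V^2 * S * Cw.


Formula: Rw = 0.5 * rho * V^2 * S * Cw
Step 1 — V^2 = 8.71^2 = 75.8641
Step 2 — 0.5 * rho * V^2 = 0.5 * 1025 * 75.8641 = 38880.35125
Step 3 — Rw = 38880.35125 * 1210 * 0.00011 ≈ 5175.0 N (5 s.f.)

5175.0 N


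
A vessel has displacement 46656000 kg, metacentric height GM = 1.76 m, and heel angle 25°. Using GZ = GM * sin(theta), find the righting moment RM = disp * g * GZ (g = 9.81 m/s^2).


Formula: GZ = GM * sin(theta); RM = disp * g * GZ
Step 1 — GZ = 1.76 * sin(25°) = 1.76 * 0.422618 = 0.743808 m
Step 2 — RM = 46656000 * 9.81 * 0.743808 ≈ 340440000 N·m (5 s.f.)

340440000 N·m


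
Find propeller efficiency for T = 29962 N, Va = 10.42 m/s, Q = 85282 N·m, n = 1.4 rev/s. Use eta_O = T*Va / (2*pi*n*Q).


Formula: eta = T * Va / (2 * pi * n * Q)
Step 1 — numerator = T * Va = 29962 * 10.42 = 312204.04
Step 2 — 2 * pi * n = 2 * pi * 1.4 = 8.796459
Step 3 — denominator = 8.796459 * 85282 = 750179.62
Step 4 — eta = 312204.04 / 750179.62 ≈ 0.41617 (5 s.f.)

0.41617


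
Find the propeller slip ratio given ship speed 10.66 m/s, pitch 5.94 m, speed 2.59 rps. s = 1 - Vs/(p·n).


Formula: s = 1 - Vs / (p * n)
Step 1 — p * n = 5.94 * 2.59 = 15.3846
Step 2 — Vs / (p*n) = 10.66 / 15.3846 = 0.692901 (6 d.p.)
Step 3 — s = 1 - 0.692901 = 0.307099

0.307099


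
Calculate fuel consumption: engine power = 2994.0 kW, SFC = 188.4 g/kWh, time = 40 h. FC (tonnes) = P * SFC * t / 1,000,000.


Formula: FC (tonnes) = P * SFC * t / 1,000,000
Step 1 — P * SFC * t = 2994.0 * 188.4 * 40 = 22562784.0 g
Step 2 — FC (tonnes) = 22562784.0 / 1,000,000 ≈ 22.563 tonnes (5 s.f.)

22.563 tonnes


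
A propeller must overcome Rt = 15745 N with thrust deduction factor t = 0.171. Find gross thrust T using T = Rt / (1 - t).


Formula: T = Rt / (1 - t)
Step 1 — (1 - t) = 1 - 0.171 = 0.829
Step 2 — T = 15745 / 0.829 ≈ 18993 N (5 s.f.)

18993 N


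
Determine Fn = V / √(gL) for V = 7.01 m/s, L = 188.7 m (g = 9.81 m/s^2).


Formula: Fn = V / sqrt(g * L)
Step 1 — g * L = 9.81 * 188.7 = 1851.147
Step 2 — sqrt(g * L) = sqrt(1851.147) = 43.024958
Step 3 — Fn = 7.01 / 43.024958 ≈ 0.16293 (5 s.f.)

0.16293


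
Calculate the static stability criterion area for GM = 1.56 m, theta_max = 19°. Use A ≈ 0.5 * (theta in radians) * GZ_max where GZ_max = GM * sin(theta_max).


Formula: GZ_max = GM * sin(theta); Area = 0.5 * theta_rad * GZ_max
Step 1 — GZ_max = 1.56 * sin(19°) = 1.56 * 0.325568 = 0.507886 m
Step 2 — theta_rad = 19 * pi/180 = 0.331613 rad
Step 3 — Area = 0.5 * 0.331613 * 0.507886 ≈ 0.084211 m·rad (5 s.f.)

0.084211 m·rad


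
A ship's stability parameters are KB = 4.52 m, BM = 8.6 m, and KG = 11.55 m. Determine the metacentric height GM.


Formula: GM = KB + BM - KG
Step 1 — KM = KB + BM = 4.52 + 8.6 = 13.12 m
Step 2 — GM = KM - KG = 13.12 - 11.55 = 1.57 m

1.57 m


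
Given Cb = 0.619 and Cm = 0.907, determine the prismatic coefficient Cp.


Formula: Cp = Cb / Cm
Substituting: Cp = 0.619 / 0.907
Result: Cp ≈ 0.68247 (5 s.f.)

0.68247


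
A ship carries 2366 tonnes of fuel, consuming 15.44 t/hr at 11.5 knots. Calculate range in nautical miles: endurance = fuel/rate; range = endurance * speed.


Formula: endurance = fuel / rate; range = endurance * speed
Step 1 — endurance = 2366 / 15.44 = 153.2383 hours
Step 2 — range = 153.2383 * 11.5 ≈ 1762.2 nautical miles (5 s.f.)

1762.2 NM


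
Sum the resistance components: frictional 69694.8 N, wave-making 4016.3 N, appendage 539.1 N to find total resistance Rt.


Formula: Rt = Rf + Rw + Ra
Substituting: Rt = 69694.8 + 4016.3 + 539.1
Result: Rt = 74250.2 N

74250.2 N


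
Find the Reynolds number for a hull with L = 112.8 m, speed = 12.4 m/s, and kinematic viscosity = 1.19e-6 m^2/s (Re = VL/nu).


Formula: Re = V * L / nu
Step 1 — V * L = 12.4 * 112.8 = 1398.72 m^2/s
Step 2 — Re = 1398.72 / 1.19e-6 = 1.18e+09

1.18e+09


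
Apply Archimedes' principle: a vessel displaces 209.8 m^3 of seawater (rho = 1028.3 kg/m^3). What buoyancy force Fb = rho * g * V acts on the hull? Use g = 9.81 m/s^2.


Formula: Fb = rho * g * V
Substituting: Fb = 1028.3 * 9.81 * 209.8
Intermediate: 1028.3 * 9.81 = 10087.623
Result: Fb = 10087.623 * 209.8 ≈ 2116400 N (5 s.f.)

2116400 N


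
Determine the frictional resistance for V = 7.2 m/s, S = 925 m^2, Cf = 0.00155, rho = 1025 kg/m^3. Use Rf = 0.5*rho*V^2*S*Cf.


Formula: Rf = 0.5 * rho * V^2 * S * Cf
Step 1 — V^2 = 7.2^2 = 51.84
Step 2 — 0.5 * rho * V^2 = 0.5 * 1025 * 51.84 = 26568.0
Step 3 — Rf = 26568.0 * 925 * 0.00155 ≈ 38092 N (5 s.f.)

38092 N


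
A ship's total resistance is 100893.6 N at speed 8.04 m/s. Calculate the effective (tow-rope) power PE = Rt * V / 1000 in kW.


Formula: PE = Rt * V / 1000 (kW)
Step 1 — PE (W) = 100893.6 * 8.04 = 811184.544 W
Step 2 — PE (kW) = 811184.544 / 1000 ≈ 811.18 kW (5 s.f.)

811.18 kW


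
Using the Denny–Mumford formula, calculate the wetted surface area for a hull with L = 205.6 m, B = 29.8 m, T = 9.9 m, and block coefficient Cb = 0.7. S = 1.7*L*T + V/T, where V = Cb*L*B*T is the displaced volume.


Formula: S = 1.7*L*T + V/T with V = Cb*L*B*T, i.e. S = L * (1.7*T + Cb*B)
Step 1 — 1.7*T = 1.7 * 9.9 = 16.83 m
Step 2 — Cb*B = 0.7 * 29.8 = 20.86 m
Step 3 — 1.7*T + Cb*B = 16.83 + 20.86 = 37.69 m
Step 4 — S = 205.6 * 37.69 ≈ 7749.1 m^2 (5 s.f.)

7749.1 m^2


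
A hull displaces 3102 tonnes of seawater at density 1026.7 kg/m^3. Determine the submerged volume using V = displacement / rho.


Formula: V = mass / rho
Step 1 — convert tonnes to kg: 3102 t * 1000 = 3102000 kg
Step 2 — V = 3102000 / 1026.7 ≈ 3021.3 m^3 (5 s.f.)

3021.3 m^3


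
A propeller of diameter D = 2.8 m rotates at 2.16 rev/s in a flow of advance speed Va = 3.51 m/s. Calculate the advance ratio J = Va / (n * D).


Formula: J = Va / (n * D)
Step 1 — n * D = 2.16 * 2.8 = 6.048
Step 2 — J = 3.51 / 6.048 ≈ 0.58036 (5 s.f.)

0.58036


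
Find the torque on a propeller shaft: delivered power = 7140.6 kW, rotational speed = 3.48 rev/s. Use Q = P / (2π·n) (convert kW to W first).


Formula: Q = P_W / (2 * pi * n)
Step 1 — P_W = 7140.6 kW * 1000 = 7140600.0 W
Step 2 — 2 * pi * n = 2 * pi * 3.48 = 21.865485
Step 3 — Q = 7140600.0 / 21.865485 ≈ 326570 N·m (5 s.f.)

326570 N·m


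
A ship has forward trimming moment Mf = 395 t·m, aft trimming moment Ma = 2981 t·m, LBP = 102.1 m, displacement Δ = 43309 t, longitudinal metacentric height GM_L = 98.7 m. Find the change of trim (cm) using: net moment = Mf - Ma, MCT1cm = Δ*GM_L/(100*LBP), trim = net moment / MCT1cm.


Formula: net trimming moment = Mf - Ma; MCT1cm = Δ*GM_L/(100*LBP); trim = net moment / MCT1cm
Step 1 — net trimming moment = 395 - 2981 = -2586 t·m
Step 2 — MCT1cm = 43309 * 98.7 / (100 * 102.1) = 418.6678 t·m/cm
Step 3 — trim = -2586 / 418.6678 ≈ -6.1767 cm (5 s.f.)

-6.1767 cm


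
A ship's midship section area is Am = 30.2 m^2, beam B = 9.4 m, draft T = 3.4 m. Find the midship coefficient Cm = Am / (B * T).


Formula: Cm = Am / (B * T)
Step 1 — B * T = 9.4 * 3.4 = 31.96 m^2
Step 2 — Cm = 30.2 / 31.96 ≈ 0.94493 (5 s.f.)

0.94493


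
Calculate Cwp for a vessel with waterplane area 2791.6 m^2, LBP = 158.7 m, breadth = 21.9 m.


Formula: Cwp = Aw / (L * B)
Step 1 — L * B = 158.7 * 21.9 = 3475.53 m^2
Step 2 — Cwp = 2791.6 / 3475.53 ≈ 0.80322 (5 s.f.)

0.80322


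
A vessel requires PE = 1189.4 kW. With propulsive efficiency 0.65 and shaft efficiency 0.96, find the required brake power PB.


Formula: PB = PE / (eta_D * eta_S)
Step 1 — combined efficiency = eta_D * eta_S = 0.65 * 0.96 = 0.624
Step 2 — PB = 1189.4 / 0.624 ≈ 1906.1 kW (5 s.f.)

1906.1 kW


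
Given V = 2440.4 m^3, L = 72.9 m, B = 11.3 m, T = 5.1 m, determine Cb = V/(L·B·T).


Formula: Cb = V / (L * B * T)
Step 1 — L * B * T = 72.9 * 11.3 * 5.1 = 4201.227 m^3
Step 2 — Cb = 2440.4 / 4201.227 ≈ 0.58088 (5 s.f.)

0.58088


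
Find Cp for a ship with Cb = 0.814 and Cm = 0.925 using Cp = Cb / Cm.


Formula: Cp = Cb / Cm
Substituting: Cp = 0.814 / 0.925
Result: Cp ≈ 0.88000 (5 s.f.)

0.88000


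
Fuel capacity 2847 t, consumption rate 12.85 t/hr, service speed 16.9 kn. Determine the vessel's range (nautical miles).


Formula: endurance = fuel / rate; range = endurance * speed
Step 1 — endurance = 2847 / 12.85 = 221.5564 hours
Step 2 — range = 221.5564 * 16.9 ≈ 3744.3 nautical miles (5 s.f.)

3744.3 NM


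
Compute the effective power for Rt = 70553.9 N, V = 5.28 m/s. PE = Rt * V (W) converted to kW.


Formula: PE = Rt * V / 1000 (kW)
Step 1 — PE (W) = 70553.9 * 5.28 = 372524.592 W
Step 2 — PE (kW) = 372524.592 / 1000 ≈ 372.52 kW (5 s.f.)

372.52 kW


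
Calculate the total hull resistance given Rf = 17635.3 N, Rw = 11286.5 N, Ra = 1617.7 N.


Formula: Rt = Rf + Rw + Ra
Substituting: Rt = 17635.3 + 11286.5 + 1617.7
Result: Rt = 30539.5 N

30539.5 N


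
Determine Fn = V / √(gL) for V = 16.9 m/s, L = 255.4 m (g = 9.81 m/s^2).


Formula: Fn = V / sqrt(g * L)
Step 1 — g * L = 9.81 * 255.4 = 2505.474
Step 2 — sqrt(g * L) = sqrt(2505.474) = 50.05471
Step 3 — Fn = 16.9 / 50.05471 ≈ 0.33763 (5 s.f.)

0.33763


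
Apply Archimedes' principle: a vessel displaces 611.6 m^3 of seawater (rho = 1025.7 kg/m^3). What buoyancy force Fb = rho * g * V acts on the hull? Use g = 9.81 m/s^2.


Formula: Fb = rho * g * V
Substituting: Fb = 1025.7 * 9.81 * 611.6
Intermediate: 1025.7 * 9.81 = 10062.117
Result: Fb = 10062.117 * 611.6 ≈ 6154000 N (5 s.f.)

6154000 N


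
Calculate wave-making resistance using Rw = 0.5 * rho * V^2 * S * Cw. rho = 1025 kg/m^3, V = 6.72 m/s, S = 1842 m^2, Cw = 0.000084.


Formula: Rw = 0.5 * rho * V^2 * S * Cw
Step 1 — V^2 = 6.72^2 = 45.1584
Step 2 — 0.5 * rho * V^2 = 0.5 * 1025 * 45.1584 = 23143.68
Step 3 — Rw = 23143.68 * 1842 * 0.000084 ≈ 3581.0 N (5 s.f.)

3581.0 N


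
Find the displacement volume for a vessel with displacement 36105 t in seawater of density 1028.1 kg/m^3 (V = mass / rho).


Formula: V = mass / rho
Step 1 — convert tonnes to kg: 36105 t * 1000 = 36105000 kg
Step 2 — V = 36105000 / 1028.1 ≈ 35118 m^3 (5 s.f.)

35118 m^3


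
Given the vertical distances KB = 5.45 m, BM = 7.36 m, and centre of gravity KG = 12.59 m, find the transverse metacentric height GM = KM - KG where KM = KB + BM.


Formula: GM = KB + BM - KG
Step 1 — KM = KB + BM = 5.45 + 7.36 = 12.81 m
Step 2 — GM = KM - KG = 12.81 - 12.59 = 0.22 m

0.22 m


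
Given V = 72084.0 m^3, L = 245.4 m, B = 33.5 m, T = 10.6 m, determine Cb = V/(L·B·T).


Formula: Cb = V / (L * B * T)
Step 1 — L * B * T = 245.4 * 33.5 * 10.6 = 87141.54 m^3
Step 2 — Cb = 72084.0 / 87141.54 ≈ 0.82721 (5 s.f.)

0.82721


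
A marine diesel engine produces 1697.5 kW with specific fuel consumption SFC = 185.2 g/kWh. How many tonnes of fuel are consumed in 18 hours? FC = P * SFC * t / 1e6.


Formula: FC (tonnes) = P * SFC * t / 1,000,000
Step 1 — P * SFC * t = 1697.5 * 185.2 * 18 = 5658786.0 g
Step 2 — FC (tonnes) = 5658786.0 / 1,000,000 ≈ 5.6588 tonnes (5 s.f.)

5.6588 tonnes


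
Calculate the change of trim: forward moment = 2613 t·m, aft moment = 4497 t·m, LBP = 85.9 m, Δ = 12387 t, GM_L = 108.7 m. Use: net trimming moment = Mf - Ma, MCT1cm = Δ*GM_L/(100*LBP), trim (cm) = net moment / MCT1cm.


Formula: net trimming moment = Mf - Ma; MCT1cm = Δ*GM_L/(100*LBP); trim = net moment / MCT1cm
Step 1 — net trimming moment = 2613 - 4497 = -1884 t·m
Step 2 — MCT1cm = 12387 * 108.7 / (100 * 85.9) = 156.7482 t·m/cm
Step 3 — trim = -1884 / 156.7482 ≈ -12.019 cm (5 s.f.)

-12.019 cm


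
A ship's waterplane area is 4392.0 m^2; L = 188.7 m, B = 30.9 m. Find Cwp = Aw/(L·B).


Formula: Cwp = Aw / (L * B)
Step 1 — L * B = 188.7 * 30.9 = 5830.83 m^2
Step 2 — Cwp = 4392.0 / 5830.83 ≈ 0.75324 (5 s.f.)

0.75324


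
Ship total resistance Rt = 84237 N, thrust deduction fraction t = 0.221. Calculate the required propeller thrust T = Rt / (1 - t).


Formula: T = Rt / (1 - t)
Step 1 — (1 - t) = 1 - 0.221 = 0.779
Step 2 — T = 84237 / 0.779 ≈ 108130 N (5 s.f.)

108130 N


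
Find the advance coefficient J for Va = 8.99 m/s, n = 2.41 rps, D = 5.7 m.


Formula: J = Va / (n * D)
Step 1 — n * D = 2.41 * 5.7 = 13.737
Step 2 — J = 8.99 / 13.737 ≈ 0.65444 (5 s.f.)

0.65444


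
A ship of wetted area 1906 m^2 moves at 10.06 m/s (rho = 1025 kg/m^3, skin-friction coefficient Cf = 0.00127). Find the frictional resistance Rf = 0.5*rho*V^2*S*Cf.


Formula: Rf = 0.5 * rho * V^2 * S * Cf
Step 1 — V^2 = 10.06^2 = 101.2036
Step 2 — 0.5 * rho * V^2 = 0.5 * 1025 * 101.2036 = 51866.845
Step 3 — Rf = 51866.845 * 1906 * 0.00127 ≈ 125550 N (5 s.f.)

125550 N


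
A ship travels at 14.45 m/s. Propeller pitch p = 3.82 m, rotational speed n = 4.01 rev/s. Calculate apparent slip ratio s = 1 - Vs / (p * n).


Formula: s = 1 - Vs / (p * n)
Step 1 — p * n = 3.82 * 4.01 = 15.3182
Step 2 — Vs / (p*n) = 14.45 / 15.3182 = 0.943322 (6 d.p.)
Step 3 — s = 1 - 0.943322 = 0.056678

0.056678


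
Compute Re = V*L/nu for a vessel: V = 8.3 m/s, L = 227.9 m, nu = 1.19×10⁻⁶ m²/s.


Formula: Re = V * L / nu
Step 1 — V * L = 8.3 * 227.9 = 1891.57 m^2/s
Step 2 — Re = 1891.57 / 1.19e-6 = 1.59e+09

1.59e+09


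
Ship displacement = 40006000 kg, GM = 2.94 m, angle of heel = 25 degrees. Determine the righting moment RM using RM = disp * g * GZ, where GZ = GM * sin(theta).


Formula: GZ = GM * sin(theta); RM = disp * g * GZ
Step 1 — GZ = 2.94 * sin(25°) = 2.94 * 0.422618 = 1.242497 m
Step 2 — RM = 40006000 * 9.81 * 1.242497 ≈ 487630000 N·m (5 s.f.)

487630000 N·m


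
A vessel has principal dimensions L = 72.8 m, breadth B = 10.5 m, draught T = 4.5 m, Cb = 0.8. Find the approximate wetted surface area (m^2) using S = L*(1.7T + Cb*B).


Formula: S = 1.7*L*T + V/T with V = Cb*L*B*T, i.e. S = L * (1.7*T + Cb*B)
Step 1 — 1.7*T = 1.7 * 4.5 = 7.65 m
Step 2 — Cb*B = 0.8 * 10.5 = 8.4 m
Step 3 — 1.7*T + Cb*B = 7.65 + 8.4 = 16.05 m
Step 4 — S = 72.8 * 16.05 ≈ 1168.4 m^2 (5 s.f.)

1168.4 m^2


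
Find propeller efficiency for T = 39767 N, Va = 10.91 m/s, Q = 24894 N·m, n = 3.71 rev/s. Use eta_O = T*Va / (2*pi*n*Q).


Formula: eta = T * Va / (2 * pi * n * Q)
Step 1 — numerator = T * Va = 39767 * 10.91 = 433857.97
Step 2 — 2 * pi * n = 2 * pi * 3.71 = 23.310617
Step 3 — denominator = 23.310617 * 24894 = 580294.5
Step 4 — eta = 433857.97 / 580294.5 ≈ 0.74765 (5 s.f.)

0.74765


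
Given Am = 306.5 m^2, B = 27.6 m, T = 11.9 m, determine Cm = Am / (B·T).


Formula: Cm = Am / (B * T)
Step 1 — B * T = 27.6 * 11.9 = 328.44 m^2
Step 2 — Cm = 306.5 / 328.44 ≈ 0.93320 (5 s.f.)

0.93320


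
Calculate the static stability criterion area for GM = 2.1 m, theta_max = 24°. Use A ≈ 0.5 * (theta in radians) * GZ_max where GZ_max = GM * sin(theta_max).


Formula: GZ_max = GM * sin(theta); Area = 0.5 * theta_rad * GZ_max
Step 1 — GZ_max = 2.1 * sin(24°) = 2.1 * 0.406737 = 0.854148 m
Step 2 — theta_rad = 24 * pi/180 = 0.418879 rad
Step 3 — Area = 0.5 * 0.418879 * 0.854148 ≈ 0.17889 m·rad (5 s.f.)

0.17889 m·rad


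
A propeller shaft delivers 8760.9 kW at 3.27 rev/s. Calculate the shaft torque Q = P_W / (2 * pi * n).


Formula: Q = P_W / (2 * pi * n)
Step 1 — P_W = 8760.9 kW * 1000 = 8760900.0 W
Step 2 — 2 * pi * n = 2 * pi * 3.27 = 20.546016
Step 3 — Q = 8760900.0 / 20.546016 ≈ 426400 N·m (5 s.f.)

426400 N·m


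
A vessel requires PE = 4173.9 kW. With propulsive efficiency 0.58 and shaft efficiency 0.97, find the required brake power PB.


Formula: PB = PE / (eta_D * eta_S)
Step 1 — combined efficiency = eta_D * eta_S = 0.58 * 0.97 = 0.5626
Step 2 — PB = 4173.9 / 0.5626 ≈ 7418.9 kW (5 s.f.)

7418.9 kW


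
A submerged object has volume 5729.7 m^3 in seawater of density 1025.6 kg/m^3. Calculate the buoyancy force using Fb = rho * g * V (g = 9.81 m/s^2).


Formula: Fb = rho * g * V
Substituting: Fb = 1025.6 * 9.81 * 5729.7
Intermediate: 1025.6 * 9.81 = 10061.136
Result: Fb = 10061.136 * 5729.7 ≈ 57647000 N (5 s.f.)

57647000 N


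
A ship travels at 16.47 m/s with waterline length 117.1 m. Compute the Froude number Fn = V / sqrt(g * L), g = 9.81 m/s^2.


Formula: Fn = V / sqrt(g * L)
Step 1 — g * L = 9.81 * 117.1 = 1148.751
Step 2 — sqrt(g * L) = sqrt(1148.751) = 33.893229
Step 3 — Fn = 16.47 / 33.893229 ≈ 0.48594 (5 s.f.)

0.48594


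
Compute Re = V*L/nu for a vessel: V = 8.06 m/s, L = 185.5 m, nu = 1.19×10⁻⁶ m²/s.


Formula: Re = V * L / nu
Step 1 — V * L = 8.06 * 185.5 = 1495.13 m^2/s
Step 2 — Re = 1495.13 / 1.19e-6 = 1.26e+09

1.26e+09


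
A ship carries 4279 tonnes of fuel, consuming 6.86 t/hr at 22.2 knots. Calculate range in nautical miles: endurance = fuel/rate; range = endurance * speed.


Formula: endurance = fuel / rate; range = endurance * speed
Step 1 — endurance = 4279 / 6.86 = 623.7609 hours
Step 2 — range = 623.7609 * 22.2 ≈ 13847 nautical miles (5 s.f.)

13847 NM


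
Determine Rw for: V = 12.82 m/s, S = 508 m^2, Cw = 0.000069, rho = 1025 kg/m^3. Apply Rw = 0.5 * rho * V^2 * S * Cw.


Formula: Rw = 0.5 * rho * V^2 * S * Cw
Step 1 — V^2 = 12.82^2 = 164.3524
Step 2 — 0.5 * rho * V^2 = 0.5 * 1025 * 164.3524 = 84230.605
Step 3 — Rw = 84230.605 * 508 * 0.000069 ≈ 2952.5 N (5 s.f.)

2952.5 N


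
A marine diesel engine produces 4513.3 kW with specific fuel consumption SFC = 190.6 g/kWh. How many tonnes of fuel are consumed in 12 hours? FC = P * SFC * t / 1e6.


Formula: FC (tonnes) = P * SFC * t / 1,000,000
Step 1 — P * SFC * t = 4513.3 * 190.6 * 12 = 10322819.76 g
Step 2 — FC (tonnes) = 10322819.76 / 1,000,000 ≈ 10.323 tonnes (5 s.f.)

10.323 tonnes


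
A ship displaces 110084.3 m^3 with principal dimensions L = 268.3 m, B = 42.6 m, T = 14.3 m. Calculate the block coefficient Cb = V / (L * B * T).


Formula: Cb = V / (L * B * T)
Step 1 — L * B * T = 268.3 * 42.6 * 14.3 = 163442.994 m^3
Step 2 — Cb = 110084.3 / 163442.994 ≈ 0.67353 (5 s.f.)

0.67353


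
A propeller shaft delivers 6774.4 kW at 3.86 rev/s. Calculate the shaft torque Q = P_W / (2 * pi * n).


Formula: Q = P_W / (2 * pi * n)
Step 1 — P_W = 6774.4 kW * 1000 = 6774400.0 W
Step 2 — 2 * pi * n = 2 * pi * 3.86 = 24.253095
Step 3 — Q = 6774400.0 / 24.253095 ≈ 279320 N·m (5 s.f.)

279320 N·m


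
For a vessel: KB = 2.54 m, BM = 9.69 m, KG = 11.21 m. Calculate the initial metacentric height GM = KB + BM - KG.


Formula: GM = KB + BM - KG
Step 1 — KM = KB + BM = 2.54 + 9.69 = 12.23 m
Step 2 — GM = KM - KG = 12.23 - 11.21 = 1.02 m

1.02 m


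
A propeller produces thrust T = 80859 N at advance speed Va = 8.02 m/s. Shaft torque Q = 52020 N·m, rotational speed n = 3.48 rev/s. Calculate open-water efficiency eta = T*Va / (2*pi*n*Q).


Formula: eta = T * Va / (2 * pi * n * Q)
Step 1 — numerator = T * Va = 80859 * 8.02 = 648489.18
Step 2 — 2 * pi * n = 2 * pi * 3.48 = 21.865485
Step 3 — denominator = 21.865485 * 52020 = 1137442.53
Step 4 — eta = 648489.18 / 1137442.53 ≈ 0.57013 (5 s.f.)

0.57013


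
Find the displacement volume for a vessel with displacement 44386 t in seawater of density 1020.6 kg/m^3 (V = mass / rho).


Formula: V = mass / rho
Step 1 — convert tonnes to kg: 44386 t * 1000 = 44386000 kg
Step 2 — V = 44386000 / 1020.6 ≈ 43490 m^3 (5 s.f.)

43490 m^3


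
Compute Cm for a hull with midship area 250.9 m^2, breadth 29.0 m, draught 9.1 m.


Formula: Cm = Am / (B * T)
Step 1 — B * T = 29.0 * 9.1 = 263.9 m^2
Step 2 — Cm = 250.9 / 263.9 ≈ 0.95074 (5 s.f.)

0.95074


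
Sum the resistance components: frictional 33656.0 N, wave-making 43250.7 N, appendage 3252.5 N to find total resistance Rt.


Formula: Rt = Rf + Rw + Ra
Substituting: Rt = 33656.0 + 43250.7 + 3252.5
Result: Rt = 80159.2 N

80159.2 N


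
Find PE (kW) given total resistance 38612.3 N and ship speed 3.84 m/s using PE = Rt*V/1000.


Formula: PE = Rt * V / 1000 (kW)
Step 1 — PE (W) = 38612.3 * 3.84 = 148271.232 W
Step 2 — PE (kW) = 148271.232 / 1000 ≈ 148.27 kW (5 s.f.)

148.27 kW


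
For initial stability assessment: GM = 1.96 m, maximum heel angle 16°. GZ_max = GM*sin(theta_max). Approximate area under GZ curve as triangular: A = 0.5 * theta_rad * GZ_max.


Formula: GZ_max = GM * sin(theta); Area = 0.5 * theta_rad * GZ_max
Step 1 — GZ_max = 1.96 * sin(16°) = 1.96 * 0.275637 = 0.540249 m
Step 2 — theta_rad = 16 * pi/180 = 0.279253 rad
Step 3 — Area = 0.5 * 0.279253 * 0.540249 ≈ 0.075433 m·rad (5 s.f.)

0.075433 m·rad


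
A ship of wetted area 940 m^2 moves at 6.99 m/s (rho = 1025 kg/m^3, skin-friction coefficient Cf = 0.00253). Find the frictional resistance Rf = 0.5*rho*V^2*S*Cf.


Formula: Rf = 0.5 * rho * V^2 * S * Cf
Step 1 — V^2 = 6.99^2 = 48.8601
Step 2 — 0.5 * rho * V^2 = 0.5 * 1025 * 48.8601 = 25040.80125
Step 3 — Rf = 25040.80125 * 940 * 0.00253 ≈ 59552 N (5 s.f.)

59552 N


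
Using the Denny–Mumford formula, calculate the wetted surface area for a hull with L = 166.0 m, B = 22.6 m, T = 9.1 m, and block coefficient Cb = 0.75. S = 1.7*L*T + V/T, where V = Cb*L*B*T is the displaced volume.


Formula: S = 1.7*L*T + V/T with V = Cb*L*B*T, i.e. S = L * (1.7*T + Cb*B)
Step 1 — 1.7*T = 1.7 * 9.1 = 15.47 m
Step 2 — Cb*B = 0.75 * 22.6 = 16.95 m
Step 3 — 1.7*T + Cb*B = 15.47 + 16.95 = 32.42 m
Step 4 — S = 166.0 * 32.42 ≈ 5381.7 m^2 (5 s.f.)

5381.7 m^2


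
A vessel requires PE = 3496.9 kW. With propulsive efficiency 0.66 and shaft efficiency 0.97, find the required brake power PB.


Formula: PB = PE / (eta_D * eta_S)
Step 1 — combined efficiency = eta_D * eta_S = 0.66 * 0.97 = 0.6402
Step 2 — PB = 3496.9 / 0.6402 ≈ 5462.2 kW (5 s.f.)

5462.2 kW


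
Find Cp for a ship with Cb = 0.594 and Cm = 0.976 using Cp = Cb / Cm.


Formula: Cp = Cb / Cm
Substituting: Cp = 0.594 / 0.976
Result: Cp ≈ 0.60861 (5 s.f.)

0.60861


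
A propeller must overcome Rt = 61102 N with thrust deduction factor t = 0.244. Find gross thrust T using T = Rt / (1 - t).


Formula: T = Rt / (1 - t)
Step 1 — (1 - t) = 1 - 0.244 = 0.756
Step 2 — T = 61102 / 0.756 ≈ 80823 N (5 s.f.)

80823 N


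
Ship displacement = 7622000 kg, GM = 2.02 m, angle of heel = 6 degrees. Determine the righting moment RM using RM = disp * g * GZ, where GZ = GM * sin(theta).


Formula: GZ = GM * sin(theta); RM = disp * g * GZ
Step 1 — GZ = 2.02 * sin(6°) = 2.02 * 0.104528 = 0.211147 m
Step 2 — RM = 7622000 * 9.81 * 0.211147 ≈ 15788000 N·m (5 s.f.)

15788000 N·m


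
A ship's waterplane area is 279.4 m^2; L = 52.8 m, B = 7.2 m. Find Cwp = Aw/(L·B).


Formula: Cwp = Aw / (L * B)
Step 1 — L * B = 52.8 * 7.2 = 380.16 m^2
Step 2 — Cwp = 279.4 / 380.16 ≈ 0.73495 (5 s.f.)

0.73495


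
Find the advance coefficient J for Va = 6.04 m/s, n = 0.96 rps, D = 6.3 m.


Formula: J = Va / (n * D)
Step 1 — n * D = 0.96 * 6.3 = 6.048
Step 2 — J = 6.04 / 6.048 ≈ 0.99868 (5 s.f.)

0.99868


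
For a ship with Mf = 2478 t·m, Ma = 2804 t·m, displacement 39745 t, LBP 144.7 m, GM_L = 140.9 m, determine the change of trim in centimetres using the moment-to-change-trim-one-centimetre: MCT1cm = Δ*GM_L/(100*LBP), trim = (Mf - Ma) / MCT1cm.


Formula: net trimming moment = Mf - Ma; MCT1cm = Δ*GM_L/(100*LBP); trim = net moment / MCT1cm
Step 1 — net trimming moment = 2478 - 2804 = -326 t·m
Step 2 — MCT1cm = 39745 * 140.9 / (100 * 144.7) = 387.0125 t·m/cm
Step 3 — trim = -326 / 387.0125 ≈ -0.84235 cm (5 s.f.)

-0.84235 cm


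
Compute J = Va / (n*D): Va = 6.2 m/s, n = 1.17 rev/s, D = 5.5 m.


Formula: J = Va / (n * D)
Step 1 — n * D = 1.17 * 5.5 = 6.435
Step 2 — J = 6.2 / 6.435 ≈ 0.96348 (5 s.f.)

0.96348


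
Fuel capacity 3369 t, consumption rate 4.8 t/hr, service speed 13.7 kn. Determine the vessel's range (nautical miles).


Formula: endurance = fuel / rate; range = endurance * speed
Step 1 — endurance = 3369 / 4.8 = 701.875 hours
Step 2 — range = 701.875 * 13.7 ≈ 9615.7 nautical miles (5 s.f.)

9615.7 NM


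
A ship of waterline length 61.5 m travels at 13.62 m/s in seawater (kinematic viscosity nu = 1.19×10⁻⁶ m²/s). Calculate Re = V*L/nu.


Formula: Re = V * L / nu
Step 1 — V * L = 13.62 * 61.5 = 837.63 m^2/s
Step 2 — Re = 837.63 / 1.19e-6 = 7.04e+08

7.04e+08


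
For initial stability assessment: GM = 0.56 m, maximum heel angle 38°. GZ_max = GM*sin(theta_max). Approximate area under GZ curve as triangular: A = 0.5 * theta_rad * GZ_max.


Formula: GZ_max = GM * sin(theta); Area = 0.5 * theta_rad * GZ_max
Step 1 — GZ_max = 0.56 * sin(38°) = 0.56 * 0.615661 = 0.34477 m
Step 2 — theta_rad = 38 * pi/180 = 0.663225 rad
Step 3 — Area = 0.5 * 0.663225 * 0.34477 ≈ 0.11433 m·rad (5 s.f.)

0.11433 m·rad


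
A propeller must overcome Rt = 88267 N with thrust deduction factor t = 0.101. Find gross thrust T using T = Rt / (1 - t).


Formula: T = Rt / (1 - t)
Step 1 — (1 - t) = 1 - 0.101 = 0.899
Step 2 — T = 88267 / 0.899 ≈ 98184 N (5 s.f.)

98184 N


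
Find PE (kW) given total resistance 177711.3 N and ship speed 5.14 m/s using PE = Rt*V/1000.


Formula: PE = Rt * V / 1000 (kW)
Step 1 — PE (W) = 177711.3 * 5.14 = 913436.082 W
Step 2 — PE (kW) = 913436.082 / 1000 ≈ 913.44 kW (5 s.f.)

913.44 kW


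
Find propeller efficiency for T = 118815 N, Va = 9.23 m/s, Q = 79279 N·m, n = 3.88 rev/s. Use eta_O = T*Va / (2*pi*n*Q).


Formula: eta = T * Va / (2 * pi * n * Q)
Step 1 — numerator = T * Va = 118815 * 9.23 = 1096662.45
Step 2 — 2 * pi * n = 2 * pi * 3.88 = 24.378759
Step 3 — denominator = 24.378759 * 79279 = 1932723.63
Step 4 — eta = 1096662.45 / 1932723.63 ≈ 0.56742 (5 s.f.)

0.56742


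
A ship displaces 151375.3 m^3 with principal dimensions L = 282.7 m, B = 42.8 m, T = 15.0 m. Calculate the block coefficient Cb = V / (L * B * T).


Formula: Cb = V / (L * B * T)
Step 1 — L * B * T = 282.7 * 42.8 * 15.0 = 181493.4 m^3
Step 2 — Cb = 151375.3 / 181493.4 ≈ 0.83405 (5 s.f.)

0.83405


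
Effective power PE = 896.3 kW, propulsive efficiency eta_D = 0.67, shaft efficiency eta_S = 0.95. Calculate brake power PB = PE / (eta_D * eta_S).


Formula: PB = PE / (eta_D * eta_S)
Step 1 — combined efficiency = eta_D * eta_S = 0.67 * 0.95 = 0.6365
Step 2 — PB = 896.3 / 0.6365 ≈ 1408.2 kW (5 s.f.)

1408.2 kW


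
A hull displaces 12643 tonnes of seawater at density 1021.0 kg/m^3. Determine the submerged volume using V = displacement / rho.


Formula: V = mass / rho
Step 1 — convert tonnes to kg: 12643 t * 1000 = 12643000 kg
Step 2 — V = 12643000 / 1021.0 ≈ 12383 m^3 (5 s.f.)

12383 m^3


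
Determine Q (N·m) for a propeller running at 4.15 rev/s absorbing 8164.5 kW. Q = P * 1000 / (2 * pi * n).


Formula: Q = P_W / (2 * pi * n)
Step 1 — P_W = 8164.5 kW * 1000 = 8164500.0 W
Step 2 — 2 * pi * n = 2 * pi * 4.15 = 26.075219
Step 3 — Q = 8164500.0 / 26.075219 ≈ 313110 N·m (5 s.f.)

313110 N·m


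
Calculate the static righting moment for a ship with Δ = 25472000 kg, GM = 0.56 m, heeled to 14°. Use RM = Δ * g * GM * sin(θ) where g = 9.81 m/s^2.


Formula: GZ = GM * sin(theta); RM = disp * g * GZ
Step 1 — GZ = 0.56 * sin(14°) = 0.56 * 0.241922 = 0.135476 m
Step 2 — RM = 25472000 * 9.81 * 0.135476 ≈ 33853000 N·m (5 s.f.)

33853000 N·m


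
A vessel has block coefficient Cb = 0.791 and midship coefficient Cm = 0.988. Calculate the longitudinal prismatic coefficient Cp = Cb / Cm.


Formula: Cp = Cb / Cm
Substituting: Cp = 0.791 / 0.988
Result: Cp ≈ 0.80061 (5 s.f.)

0.80061


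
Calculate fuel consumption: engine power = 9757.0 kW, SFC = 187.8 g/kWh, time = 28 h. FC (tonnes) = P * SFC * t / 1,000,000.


Formula: FC (tonnes) = P * SFC * t / 1,000,000
Step 1 — P * SFC * t = 9757.0 * 187.8 * 28 = 51306208.8 g
Step 2 — FC (tonnes) = 51306208.8 / 1,000,000 ≈ 51.306 tonnes (5 s.f.)

51.306 tonnes


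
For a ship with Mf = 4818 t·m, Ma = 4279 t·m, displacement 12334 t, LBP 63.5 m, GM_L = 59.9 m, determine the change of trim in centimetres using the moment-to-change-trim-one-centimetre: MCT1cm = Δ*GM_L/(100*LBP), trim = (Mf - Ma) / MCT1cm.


Formula: net trimming moment = Mf - Ma; MCT1cm = Δ*GM_L/(100*LBP); trim = net moment / MCT1cm
Step 1 — net trimming moment = 4818 - 4279 = 539 t·m
Step 2 — MCT1cm = 12334 * 59.9 / (100 * 63.5) = 116.3475 t·m/cm
Step 3 — trim = 539 / 116.3475 ≈ 4.6327 cm (5 s.f.)

4.6327 cm


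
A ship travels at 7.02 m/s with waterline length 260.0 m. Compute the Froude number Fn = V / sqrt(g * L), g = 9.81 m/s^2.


Formula: Fn = V / sqrt(g * L)
Step 1 — g * L = 9.81 * 260.0 = 2550.6
Step 2 — sqrt(g * L) = sqrt(2550.6) = 50.503465
Step 3 — Fn = 7.02 / 50.503465 ≈ 0.13900 (5 s.f.)

0.13900


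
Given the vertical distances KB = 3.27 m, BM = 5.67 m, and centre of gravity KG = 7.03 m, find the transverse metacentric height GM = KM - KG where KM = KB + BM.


Formula: GM = KB + BM - KG
Step 1 — KM = KB + BM = 3.27 + 5.67 = 8.94 m
Step 2 — GM = KM - KG = 8.94 - 7.03 = 1.91 m

1.91 m


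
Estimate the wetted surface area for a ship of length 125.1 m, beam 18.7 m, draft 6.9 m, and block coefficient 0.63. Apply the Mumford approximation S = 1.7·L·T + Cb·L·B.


Formula: S = 1.7*L*T + V/T with V = Cb*L*B*T, i.e. S = L * (1.7*T + Cb*B)
Step 1 — 1.7*T = 1.7 * 6.9 = 11.73 m
Step 2 — Cb*B = 0.63 * 18.7 = 11.781 m
Step 3 — 1.7*T + Cb*B = 11.73 + 11.781 = 23.511 m
Step 4 — S = 125.1 * 23.511 ≈ 2941.2 m^2 (5 s.f.)

2941.2 m^2


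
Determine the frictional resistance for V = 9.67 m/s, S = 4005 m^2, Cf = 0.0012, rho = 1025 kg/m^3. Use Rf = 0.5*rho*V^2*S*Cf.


Formula: Rf = 0.5 * rho * V^2 * S * Cf
Step 1 — V^2 = 9.67^2 = 93.5089
Step 2 — 0.5 * rho * V^2 = 0.5 * 1025 * 93.5089 = 47923.31125
Step 3 — Rf = 47923.31125 * 4005 * 0.0012 ≈ 230320 N (5 s.f.)

230320 N


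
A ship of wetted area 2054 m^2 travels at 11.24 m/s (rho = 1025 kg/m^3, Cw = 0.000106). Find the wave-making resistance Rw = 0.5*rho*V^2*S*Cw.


Formula: Rw = 0.5 * rho * V^2 * S * Cw
Step 1 — V^2 = 11.24^2 = 126.3376
Step 2 — 0.5 * rho * V^2 = 0.5 * 1025 * 126.3376 = 64748.02
Step 3 — Rw = 64748.02 * 2054 * 0.000106 ≈ 14097 N (5 s.f.)

14097 N


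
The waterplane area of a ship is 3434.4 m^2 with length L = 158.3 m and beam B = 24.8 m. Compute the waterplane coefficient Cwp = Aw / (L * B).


Formula: Cwp = Aw / (L * B)
Step 1 — L * B = 158.3 * 24.8 = 3925.84 m^2
Step 2 — Cwp = 3434.4 / 3925.84 ≈ 0.87482 (5 s.f.)

0.87482


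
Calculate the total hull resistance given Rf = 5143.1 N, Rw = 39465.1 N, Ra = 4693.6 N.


Formula: Rt = Rf + Rw + Ra
Substituting: Rt = 5143.1 + 39465.1 + 4693.6
Result: Rt = 49301.8 N

49301.8 N


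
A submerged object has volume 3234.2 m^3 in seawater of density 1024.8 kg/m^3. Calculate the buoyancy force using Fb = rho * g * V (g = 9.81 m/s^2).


Formula: Fb = rho * g * V
Substituting: Fb = 1024.8 * 9.81 * 3234.2
Intermediate: 1024.8 * 9.81 = 10053.288
Result: Fb = 10053.288 * 3234.2 ≈ 32514000 N (5 s.f.)

32514000 N


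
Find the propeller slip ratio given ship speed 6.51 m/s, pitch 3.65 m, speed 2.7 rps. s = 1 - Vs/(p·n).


Formula: s = 1 - Vs / (p * n)
Step 1 — p * n = 3.65 * 2.7 = 9.855
Step 2 — Vs / (p*n) = 6.51 / 9.855 = 0.660578 (6 d.p.)
Step 3 — s = 1 - 0.660578 = 0.339422

0.339422


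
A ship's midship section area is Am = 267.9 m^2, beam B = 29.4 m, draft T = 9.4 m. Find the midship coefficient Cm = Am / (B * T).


Formula: Cm = Am / (B * T)
Step 1 — B * T = 29.4 * 9.4 = 276.36 m^2
Step 2 — Cm = 267.9 / 276.36 ≈ 0.96939 (5 s.f.)

0.96939


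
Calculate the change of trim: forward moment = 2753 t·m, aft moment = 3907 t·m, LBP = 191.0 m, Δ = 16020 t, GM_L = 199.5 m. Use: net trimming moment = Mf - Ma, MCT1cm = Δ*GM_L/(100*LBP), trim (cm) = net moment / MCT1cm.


Formula: net trimming moment = Mf - Ma; MCT1cm = Δ*GM_L/(100*LBP); trim = net moment / MCT1cm
Step 1 — net trimming moment = 2753 - 3907 = -1154 t·m
Step 2 — MCT1cm = 16020 * 199.5 / (100 * 191.0) = 167.3293 t·m/cm
Step 3 — trim = -1154 / 167.3293 ≈ -6.8966 cm (5 s.f.)

-6.8966 cm


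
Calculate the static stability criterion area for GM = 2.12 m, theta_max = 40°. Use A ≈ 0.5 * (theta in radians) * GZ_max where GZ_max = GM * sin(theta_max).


Formula: GZ_max = GM * sin(theta); Area = 0.5 * theta_rad * GZ_max
Step 1 — GZ_max = 2.12 * sin(40°) = 2.12 * 0.642788 = 1.362711 m
Step 2 — theta_rad = 40 * pi/180 = 0.698132 rad
Step 3 — Area = 0.5 * 0.698132 * 1.362711 ≈ 0.47568 m·rad (5 s.f.)

0.47568 m·rad


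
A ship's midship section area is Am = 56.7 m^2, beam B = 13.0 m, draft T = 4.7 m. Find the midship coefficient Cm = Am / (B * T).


Formula: Cm = Am / (B * T)
Step 1 — B * T = 13.0 * 4.7 = 61.1 m^2
Step 2 — Cm = 56.7 / 61.1 ≈ 0.92799 (5 s.f.)

0.92799


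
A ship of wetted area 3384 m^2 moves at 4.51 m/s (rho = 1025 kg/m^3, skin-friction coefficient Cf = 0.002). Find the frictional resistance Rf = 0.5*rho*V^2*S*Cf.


Formula: Rf = 0.5 * rho * V^2 * S * Cf
Step 1 — V^2 = 4.51^2 = 20.3401
Step 2 — 0.5 * rho * V^2 = 0.5 * 1025 * 20.3401 = 10424.30125
Step 3 — Rf = 10424.30125 * 3384 * 0.002 ≈ 70552 N (5 s.f.)

70552 N


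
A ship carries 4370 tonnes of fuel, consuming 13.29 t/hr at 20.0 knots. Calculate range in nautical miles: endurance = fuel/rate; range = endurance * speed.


Formula: endurance = fuel / rate; range = endurance * speed
Step 1 — endurance = 4370 / 13.29 = 328.8187 hours
Step 2 — range = 328.8187 * 20.0 ≈ 6576.4 nautical miles (5 s.f.)

6576.4 NM


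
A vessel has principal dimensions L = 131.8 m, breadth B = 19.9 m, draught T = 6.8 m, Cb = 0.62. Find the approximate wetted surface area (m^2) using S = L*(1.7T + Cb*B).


Formula: S = 1.7*L*T + V/T with V = Cb*L*B*T, i.e. S = L * (1.7*T + Cb*B)
Step 1 — 1.7*T = 1.7 * 6.8 = 11.56 m
Step 2 — Cb*B = 0.62 * 19.9 = 12.338 m
Step 3 — 1.7*T + Cb*B = 11.56 + 12.338 = 23.898 m
Step 4 — S = 131.8 * 23.898 ≈ 3149.8 m^2 (5 s.f.)

3149.8 m^2


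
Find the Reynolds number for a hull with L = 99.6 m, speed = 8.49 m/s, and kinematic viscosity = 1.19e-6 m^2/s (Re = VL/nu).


Formula: Re = V * L / nu
Step 1 — V * L = 8.49 * 99.6 = 845.604 m^2/s
Step 2 — Re = 845.604 / 1.19e-6 = 7.11e+08

7.11e+08


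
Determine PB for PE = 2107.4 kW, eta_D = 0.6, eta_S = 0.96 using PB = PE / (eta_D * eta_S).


Formula: PB = PE / (eta_D * eta_S)
Step 1 — combined efficiency = eta_D * eta_S = 0.6 * 0.96 = 0.576
Step 2 — PB = 2107.4 / 0.576 ≈ 3658.7 kW (5 s.f.)

3658.7 kW


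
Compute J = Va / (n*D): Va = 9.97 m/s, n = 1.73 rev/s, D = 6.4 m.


Formula: J = Va / (n * D)
Step 1 — n * D = 1.73 * 6.4 = 11.072
Step 2 — J = 9.97 / 11.072 ≈ 0.90047 (5 s.f.)

0.90047


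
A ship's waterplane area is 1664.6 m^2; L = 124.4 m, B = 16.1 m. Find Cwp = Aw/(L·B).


Formula: Cwp = Aw / (L * B)
Step 1 — L * B = 124.4 * 16.1 = 2002.84 m^2
Step 2 — Cwp = 1664.6 / 2002.84 ≈ 0.83112 (5 s.f.)

0.83112


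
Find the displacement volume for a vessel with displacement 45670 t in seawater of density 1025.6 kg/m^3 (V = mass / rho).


Formula: V = mass / rho
Step 1 — convert tonnes to kg: 45670 t * 1000 = 45670000 kg
Step 2 — V = 45670000 / 1025.6 ≈ 44530 m^3 (5 s.f.)

44530 m^3


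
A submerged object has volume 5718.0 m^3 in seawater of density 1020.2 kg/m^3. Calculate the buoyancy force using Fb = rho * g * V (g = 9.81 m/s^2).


Formula: Fb = rho * g * V
Substituting: Fb = 1020.2 * 9.81 * 5718.0
Intermediate: 1020.2 * 9.81 = 10008.162
Result: Fb = 10008.162 * 5718.0 ≈ 57227000 N (5 s.f.)

57227000 N


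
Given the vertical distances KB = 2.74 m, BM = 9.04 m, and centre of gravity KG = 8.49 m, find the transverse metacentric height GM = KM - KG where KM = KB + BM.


Formula: GM = KB + BM - KG
Step 1 — KM = KB + BM = 2.74 + 9.04 = 11.78 m
Step 2 — GM = KM - KG = 11.78 - 8.49 = 3.29 m

3.29 m


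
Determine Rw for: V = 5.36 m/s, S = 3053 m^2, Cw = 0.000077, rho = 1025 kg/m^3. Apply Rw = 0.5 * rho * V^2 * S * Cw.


Formula: Rw = 0.5 * rho * V^2 * S * Cw
Step 1 — V^2 = 5.36^2 = 28.7296
Step 2 — 0.5 * rho * V^2 = 0.5 * 1025 * 28.7296 = 14723.92
Step 3 — Rw = 14723.92 * 3053 * 0.000077 ≈ 3461.3 N (5 s.f.)

3461.3 N


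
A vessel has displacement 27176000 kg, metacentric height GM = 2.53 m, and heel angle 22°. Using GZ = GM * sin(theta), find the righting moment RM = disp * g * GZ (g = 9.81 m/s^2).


Formula: GZ = GM * sin(theta); RM = disp * g * GZ
Step 1 — GZ = 2.53 * sin(22°) = 2.53 * 0.374607 = 0.947756 m
Step 2 — RM = 27176000 * 9.81 * 0.947756 ≈ 252670000 N·m (5 s.f.)

252670000 N·m


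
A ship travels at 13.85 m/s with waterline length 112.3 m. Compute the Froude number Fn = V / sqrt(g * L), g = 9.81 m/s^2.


Formula: Fn = V / sqrt(g * L)
Step 1 — g * L = 9.81 * 112.3 = 1101.663
Step 2 — sqrt(g * L) = sqrt(1101.663) = 33.191309
Step 3 — Fn = 13.85 / 33.191309 ≈ 0.41728 (5 s.f.)

0.41728


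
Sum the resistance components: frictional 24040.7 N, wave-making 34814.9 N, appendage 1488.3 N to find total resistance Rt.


Formula: Rt = Rf + Rw + Ra
Substituting: Rt = 24040.7 + 34814.9 + 1488.3
Result: Rt = 60343.9 N

60343.9 N
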